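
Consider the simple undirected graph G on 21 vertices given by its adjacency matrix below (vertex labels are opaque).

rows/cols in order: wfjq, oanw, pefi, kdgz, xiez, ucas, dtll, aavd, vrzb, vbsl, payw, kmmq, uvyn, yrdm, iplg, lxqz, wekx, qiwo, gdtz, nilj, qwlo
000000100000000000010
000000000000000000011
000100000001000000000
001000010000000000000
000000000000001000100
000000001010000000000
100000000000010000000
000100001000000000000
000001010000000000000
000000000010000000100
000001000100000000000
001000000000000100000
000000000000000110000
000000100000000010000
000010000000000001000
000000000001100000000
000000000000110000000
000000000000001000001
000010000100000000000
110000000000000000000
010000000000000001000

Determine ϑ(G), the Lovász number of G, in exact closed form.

21*cos(pi/21)/(cos(pi/21) + 1)

deg(oanw) = 2; N(oanw) = {nilj, qwlo}.
Vertex xiez has 2 neighbors: iplg, gdtz.
N(qwlo) = {oanw, qiwo}, |N(qwlo)| = 2.
deg(pefi) = 2; N(pefi) = {kdgz, kmmq}.
2-regular, N=21; this is C_{21}, the 21-cycle.
spec(A) ≈ [2.0, 1.9111, 1.6525, 1.247, 0.7307, 0.1495, -0.445, -1.0, -1.4661, -1.8019, -1.9777] (distinct, 4 d.p.).
With N=21: ϑ(G) = 21·(-(-1)*2*cos(pi/21))/(2−(-2*cos(pi/21))) = 21*cos(pi/21)/(cos(pi/21) + 1).
Numerically 10.44103253.
α=10, χ(Ḡ)=11; ϑ=21*cos(pi/21)/(cos(pi/21) + 1) lies between (both strict).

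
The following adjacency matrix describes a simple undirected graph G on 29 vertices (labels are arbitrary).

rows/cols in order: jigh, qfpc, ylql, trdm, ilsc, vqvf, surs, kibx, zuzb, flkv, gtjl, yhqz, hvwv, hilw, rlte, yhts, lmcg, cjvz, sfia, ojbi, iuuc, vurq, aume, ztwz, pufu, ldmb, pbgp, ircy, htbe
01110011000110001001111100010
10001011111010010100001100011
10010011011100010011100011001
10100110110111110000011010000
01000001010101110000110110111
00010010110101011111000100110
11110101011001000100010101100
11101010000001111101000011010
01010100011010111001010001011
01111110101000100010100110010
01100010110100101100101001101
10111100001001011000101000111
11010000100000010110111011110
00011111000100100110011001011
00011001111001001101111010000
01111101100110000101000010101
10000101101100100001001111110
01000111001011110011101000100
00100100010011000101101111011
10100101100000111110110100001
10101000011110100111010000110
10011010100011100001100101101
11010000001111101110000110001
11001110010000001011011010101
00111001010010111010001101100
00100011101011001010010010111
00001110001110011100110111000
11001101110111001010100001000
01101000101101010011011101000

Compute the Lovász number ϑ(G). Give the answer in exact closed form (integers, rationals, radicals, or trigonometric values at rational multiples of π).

sqrt(29)

deg(flkv) = 14; N(flkv) = {qfpc, ylql, trdm, ilsc, vqvf, surs, zuzb, gtjl, rlte, sfia, iuuc, ztwz, pufu, ircy}.
Vertex sfia has 14 neighbors: ylql, vqvf, flkv, hvwv, hilw, cjvz, ojbi, iuuc, aume, ztwz, pufu, ldmb, ircy, htbe.
deg(ldmb) = 14; N(ldmb) = {ylql, surs, kibx, zuzb, gtjl, hvwv, hilw, lmcg, sfia, vurq, pufu, pbgp, ircy, htbe}.
deg(ylql) = 14; N(ylql) = {jigh, trdm, surs, kibx, flkv, gtjl, yhqz, yhts, sfia, ojbi, iuuc, pufu, ldmb, htbe}.
Every vertex has degree 14 (N=29); SR(29,14,6,7) — a Paley graph.
Distinct eigenvalues (to 6 d.p.): [14.0, 2.192582, -3.192582].
Lovász (edge-transitive): ϑ = −29·(-sqrt(29)/2 - 1/2)/((14)−(-sqrt(29)/2 - 1/2)) = sqrt(29).
ϑ(G) ≈ 5.385164807.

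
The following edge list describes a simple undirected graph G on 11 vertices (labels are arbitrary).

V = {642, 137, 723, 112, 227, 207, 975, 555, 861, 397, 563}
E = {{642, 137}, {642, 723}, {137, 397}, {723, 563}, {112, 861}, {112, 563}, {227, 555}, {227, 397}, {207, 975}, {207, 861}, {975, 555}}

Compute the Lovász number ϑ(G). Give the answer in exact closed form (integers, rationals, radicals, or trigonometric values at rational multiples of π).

11*cos(pi/11)/(cos(pi/11) + 1)

Vertex 137 has 2 neighbors: 642, 397.
deg(975) = 2; N(975) = {207, 555}.
Vertex 861 has 2 neighbors: 112, 207.
Vertex 112 has 2 neighbors: 861, 563.
2-regular, N=11; a single 11-cycle (edge-transitive).
The 6 distinct eigenvalues: [2.0, 1.68251, 0.83083, -0.28463, -1.30972, -1.91899].
ϑ = −N·λ_min/(λ_max−λ_min) = −11·(-2*cos(pi/11))/(2−(-2*cos(pi/11))) = 11*cos(pi/11)/(cos(pi/11) + 1).
= 5.38630… (decimal).
Check 5 ≤ 11*cos(pi/11)/(cos(pi/11) + 1) ≤ 6: both strict.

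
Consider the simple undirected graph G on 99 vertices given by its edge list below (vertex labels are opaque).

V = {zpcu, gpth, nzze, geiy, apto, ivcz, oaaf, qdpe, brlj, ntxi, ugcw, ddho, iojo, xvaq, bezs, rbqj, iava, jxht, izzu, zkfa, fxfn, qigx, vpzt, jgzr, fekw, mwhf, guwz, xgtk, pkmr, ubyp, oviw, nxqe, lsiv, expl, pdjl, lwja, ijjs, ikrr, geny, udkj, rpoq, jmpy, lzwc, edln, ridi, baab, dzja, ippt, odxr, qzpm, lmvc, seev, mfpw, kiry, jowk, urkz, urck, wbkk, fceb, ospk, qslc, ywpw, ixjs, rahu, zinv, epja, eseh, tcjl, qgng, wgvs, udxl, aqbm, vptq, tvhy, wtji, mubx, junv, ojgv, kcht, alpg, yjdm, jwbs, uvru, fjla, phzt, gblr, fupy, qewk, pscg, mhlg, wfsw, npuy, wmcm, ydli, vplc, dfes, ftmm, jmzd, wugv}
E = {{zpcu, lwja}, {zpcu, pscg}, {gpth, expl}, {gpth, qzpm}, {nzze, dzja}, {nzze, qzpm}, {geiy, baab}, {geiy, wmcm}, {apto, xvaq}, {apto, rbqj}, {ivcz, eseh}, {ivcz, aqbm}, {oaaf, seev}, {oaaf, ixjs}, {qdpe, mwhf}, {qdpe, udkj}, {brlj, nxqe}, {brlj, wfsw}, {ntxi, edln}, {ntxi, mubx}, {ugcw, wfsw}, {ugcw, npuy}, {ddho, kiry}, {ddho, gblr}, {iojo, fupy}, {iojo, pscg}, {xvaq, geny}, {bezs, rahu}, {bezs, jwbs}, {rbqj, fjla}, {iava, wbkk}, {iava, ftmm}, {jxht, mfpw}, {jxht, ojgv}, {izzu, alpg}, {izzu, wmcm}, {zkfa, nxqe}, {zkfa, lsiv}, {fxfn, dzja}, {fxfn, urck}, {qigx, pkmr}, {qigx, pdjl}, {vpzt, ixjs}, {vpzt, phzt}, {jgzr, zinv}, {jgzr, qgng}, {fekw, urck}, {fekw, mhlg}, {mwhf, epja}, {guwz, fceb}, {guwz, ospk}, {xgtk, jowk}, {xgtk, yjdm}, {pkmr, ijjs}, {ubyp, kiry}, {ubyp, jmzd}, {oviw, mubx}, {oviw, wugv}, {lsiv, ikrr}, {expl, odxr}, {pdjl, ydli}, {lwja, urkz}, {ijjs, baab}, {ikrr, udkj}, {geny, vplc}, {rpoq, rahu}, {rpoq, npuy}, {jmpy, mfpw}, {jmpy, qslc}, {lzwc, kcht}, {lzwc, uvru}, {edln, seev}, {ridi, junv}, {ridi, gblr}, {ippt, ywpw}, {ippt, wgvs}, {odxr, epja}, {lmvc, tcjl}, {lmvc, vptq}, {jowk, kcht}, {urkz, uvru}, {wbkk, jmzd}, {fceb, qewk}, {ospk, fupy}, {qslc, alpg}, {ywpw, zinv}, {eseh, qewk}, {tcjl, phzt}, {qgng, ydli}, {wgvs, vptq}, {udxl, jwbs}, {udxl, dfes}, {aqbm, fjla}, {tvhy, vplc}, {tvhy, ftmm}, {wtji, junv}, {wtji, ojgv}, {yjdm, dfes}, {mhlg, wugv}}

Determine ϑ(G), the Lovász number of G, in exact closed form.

99*cos(pi/99)/(cos(pi/99) + 1)

Vertex lwja has 2 neighbors: zpcu, urkz.
N(seev) = {oaaf, edln}, |N(seev)| = 2.
N(jgzr) = {zinv, qgng}, |N(jgzr)| = 2.
Vertex npuy has 2 neighbors: ugcw, rpoq.
Every vertex has degree 2 (N=99); this is C_{99}, the 99-cycle.
The 50 distinct eigenvalues: [2.0, 1.995973, 1.98391, 1.963857, 1.935897, 1.900142, 1.856736, 1.805853, 1.747699, 1.682507, 1.610541, 1.532089, 1.447468, 1.357019, 1.261105, 1.160114, 1.054451, 0.944542, 0.83083, 0.713772, 0.593841, 0.471518, 0.347296, 0.221676, 0.095164, -0.031732, -0.1585, -0.28463, -0.409613, -0.532948, -0.654136, -0.77269, -0.888133, -1.0, -1.10784, -1.211219, -1.309721, -1.40295, -1.490529, -1.572106, -1.647353, -1.715967, -1.777671, -1.832217, -1.879385, -1.918986, -1.95086, -1.974878, -1.990944, -1.998993].
With N=99: ϑ(G) = 99·(-(-1)*2*cos(pi/99))/(2−(-2*cos(pi/99))) = 99*cos(pi/99)/(cos(pi/99) + 1).
Numerically 49.48754.
Check 49 ≤ 99*cos(pi/99)/(cos(pi/99) + 1) ≤ 50: both strict.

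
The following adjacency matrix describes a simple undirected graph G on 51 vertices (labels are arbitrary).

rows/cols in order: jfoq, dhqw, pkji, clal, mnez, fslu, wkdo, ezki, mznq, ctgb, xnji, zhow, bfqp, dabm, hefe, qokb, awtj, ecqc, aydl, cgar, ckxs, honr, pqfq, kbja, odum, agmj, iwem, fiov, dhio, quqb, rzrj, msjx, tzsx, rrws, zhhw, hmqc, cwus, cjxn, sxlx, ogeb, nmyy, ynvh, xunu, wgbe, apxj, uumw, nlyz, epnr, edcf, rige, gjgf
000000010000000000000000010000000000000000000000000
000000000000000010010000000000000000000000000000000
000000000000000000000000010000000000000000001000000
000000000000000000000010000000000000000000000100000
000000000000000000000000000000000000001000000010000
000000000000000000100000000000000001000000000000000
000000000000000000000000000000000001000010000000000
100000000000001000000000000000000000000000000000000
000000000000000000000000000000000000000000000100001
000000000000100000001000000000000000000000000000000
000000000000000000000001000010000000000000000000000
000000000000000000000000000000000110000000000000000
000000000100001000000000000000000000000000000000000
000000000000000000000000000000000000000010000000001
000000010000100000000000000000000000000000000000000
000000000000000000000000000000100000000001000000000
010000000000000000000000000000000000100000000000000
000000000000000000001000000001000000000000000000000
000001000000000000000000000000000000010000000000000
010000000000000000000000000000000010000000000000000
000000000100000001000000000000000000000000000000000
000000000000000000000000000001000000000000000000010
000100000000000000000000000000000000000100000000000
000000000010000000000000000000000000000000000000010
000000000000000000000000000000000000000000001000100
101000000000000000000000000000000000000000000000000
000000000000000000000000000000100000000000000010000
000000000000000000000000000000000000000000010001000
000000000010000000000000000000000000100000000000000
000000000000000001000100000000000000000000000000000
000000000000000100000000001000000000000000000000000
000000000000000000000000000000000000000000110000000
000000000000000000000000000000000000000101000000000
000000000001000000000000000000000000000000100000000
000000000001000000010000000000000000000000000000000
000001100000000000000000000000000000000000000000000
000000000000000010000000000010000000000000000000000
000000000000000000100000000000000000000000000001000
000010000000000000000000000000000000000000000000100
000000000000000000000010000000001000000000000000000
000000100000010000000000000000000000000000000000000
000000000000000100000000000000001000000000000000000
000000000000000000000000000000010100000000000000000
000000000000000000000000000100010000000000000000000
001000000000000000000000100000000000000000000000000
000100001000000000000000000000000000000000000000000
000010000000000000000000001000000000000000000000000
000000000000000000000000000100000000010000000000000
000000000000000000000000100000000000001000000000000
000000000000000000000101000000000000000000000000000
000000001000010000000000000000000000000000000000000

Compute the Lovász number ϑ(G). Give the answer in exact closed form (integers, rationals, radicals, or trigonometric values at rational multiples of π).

N(hefe) = {ezki, bfqp}, |N(hefe)| = 2.
deg(xnji) = 2; N(xnji) = {kbja, dhio}.
deg(xunu) = 2; N(xunu) = {msjx, rrws}.
deg(ecqc) = 2; N(ecqc) = {ckxs, quqb}.
2-regular, N=51; connected 2-regular on 51 ⇒ C_{51}.
Distinct eigenvalues (to 5 d.p.): [2.0, 1.98484, 1.93959, 1.86494, 1.76202, 1.63239, 1.47802, 1.30124, 1.10473, 0.89148, 0.66471, 0.42787, 0.18454, -0.06159, -0.30678, -0.54733, -0.77957, -1.0, -1.20527, -1.39227, -1.55816, -1.70043, -1.81693, -1.90588, -1.96595, -1.99621].
With N=51: ϑ(G) = 51·(-(-1)*2*cos(pi/51))/(2−(-2*cos(pi/51))) = 51*cos(pi/51)/(cos(pi/51) + 1).
≈ 25.475794 (to 6 d.p.).
25 ≤ 51*cos(pi/51)/(cos(pi/51) + 1) ≤ 26: both strict.

51*cos(pi/51)/(cos(pi/51) + 1)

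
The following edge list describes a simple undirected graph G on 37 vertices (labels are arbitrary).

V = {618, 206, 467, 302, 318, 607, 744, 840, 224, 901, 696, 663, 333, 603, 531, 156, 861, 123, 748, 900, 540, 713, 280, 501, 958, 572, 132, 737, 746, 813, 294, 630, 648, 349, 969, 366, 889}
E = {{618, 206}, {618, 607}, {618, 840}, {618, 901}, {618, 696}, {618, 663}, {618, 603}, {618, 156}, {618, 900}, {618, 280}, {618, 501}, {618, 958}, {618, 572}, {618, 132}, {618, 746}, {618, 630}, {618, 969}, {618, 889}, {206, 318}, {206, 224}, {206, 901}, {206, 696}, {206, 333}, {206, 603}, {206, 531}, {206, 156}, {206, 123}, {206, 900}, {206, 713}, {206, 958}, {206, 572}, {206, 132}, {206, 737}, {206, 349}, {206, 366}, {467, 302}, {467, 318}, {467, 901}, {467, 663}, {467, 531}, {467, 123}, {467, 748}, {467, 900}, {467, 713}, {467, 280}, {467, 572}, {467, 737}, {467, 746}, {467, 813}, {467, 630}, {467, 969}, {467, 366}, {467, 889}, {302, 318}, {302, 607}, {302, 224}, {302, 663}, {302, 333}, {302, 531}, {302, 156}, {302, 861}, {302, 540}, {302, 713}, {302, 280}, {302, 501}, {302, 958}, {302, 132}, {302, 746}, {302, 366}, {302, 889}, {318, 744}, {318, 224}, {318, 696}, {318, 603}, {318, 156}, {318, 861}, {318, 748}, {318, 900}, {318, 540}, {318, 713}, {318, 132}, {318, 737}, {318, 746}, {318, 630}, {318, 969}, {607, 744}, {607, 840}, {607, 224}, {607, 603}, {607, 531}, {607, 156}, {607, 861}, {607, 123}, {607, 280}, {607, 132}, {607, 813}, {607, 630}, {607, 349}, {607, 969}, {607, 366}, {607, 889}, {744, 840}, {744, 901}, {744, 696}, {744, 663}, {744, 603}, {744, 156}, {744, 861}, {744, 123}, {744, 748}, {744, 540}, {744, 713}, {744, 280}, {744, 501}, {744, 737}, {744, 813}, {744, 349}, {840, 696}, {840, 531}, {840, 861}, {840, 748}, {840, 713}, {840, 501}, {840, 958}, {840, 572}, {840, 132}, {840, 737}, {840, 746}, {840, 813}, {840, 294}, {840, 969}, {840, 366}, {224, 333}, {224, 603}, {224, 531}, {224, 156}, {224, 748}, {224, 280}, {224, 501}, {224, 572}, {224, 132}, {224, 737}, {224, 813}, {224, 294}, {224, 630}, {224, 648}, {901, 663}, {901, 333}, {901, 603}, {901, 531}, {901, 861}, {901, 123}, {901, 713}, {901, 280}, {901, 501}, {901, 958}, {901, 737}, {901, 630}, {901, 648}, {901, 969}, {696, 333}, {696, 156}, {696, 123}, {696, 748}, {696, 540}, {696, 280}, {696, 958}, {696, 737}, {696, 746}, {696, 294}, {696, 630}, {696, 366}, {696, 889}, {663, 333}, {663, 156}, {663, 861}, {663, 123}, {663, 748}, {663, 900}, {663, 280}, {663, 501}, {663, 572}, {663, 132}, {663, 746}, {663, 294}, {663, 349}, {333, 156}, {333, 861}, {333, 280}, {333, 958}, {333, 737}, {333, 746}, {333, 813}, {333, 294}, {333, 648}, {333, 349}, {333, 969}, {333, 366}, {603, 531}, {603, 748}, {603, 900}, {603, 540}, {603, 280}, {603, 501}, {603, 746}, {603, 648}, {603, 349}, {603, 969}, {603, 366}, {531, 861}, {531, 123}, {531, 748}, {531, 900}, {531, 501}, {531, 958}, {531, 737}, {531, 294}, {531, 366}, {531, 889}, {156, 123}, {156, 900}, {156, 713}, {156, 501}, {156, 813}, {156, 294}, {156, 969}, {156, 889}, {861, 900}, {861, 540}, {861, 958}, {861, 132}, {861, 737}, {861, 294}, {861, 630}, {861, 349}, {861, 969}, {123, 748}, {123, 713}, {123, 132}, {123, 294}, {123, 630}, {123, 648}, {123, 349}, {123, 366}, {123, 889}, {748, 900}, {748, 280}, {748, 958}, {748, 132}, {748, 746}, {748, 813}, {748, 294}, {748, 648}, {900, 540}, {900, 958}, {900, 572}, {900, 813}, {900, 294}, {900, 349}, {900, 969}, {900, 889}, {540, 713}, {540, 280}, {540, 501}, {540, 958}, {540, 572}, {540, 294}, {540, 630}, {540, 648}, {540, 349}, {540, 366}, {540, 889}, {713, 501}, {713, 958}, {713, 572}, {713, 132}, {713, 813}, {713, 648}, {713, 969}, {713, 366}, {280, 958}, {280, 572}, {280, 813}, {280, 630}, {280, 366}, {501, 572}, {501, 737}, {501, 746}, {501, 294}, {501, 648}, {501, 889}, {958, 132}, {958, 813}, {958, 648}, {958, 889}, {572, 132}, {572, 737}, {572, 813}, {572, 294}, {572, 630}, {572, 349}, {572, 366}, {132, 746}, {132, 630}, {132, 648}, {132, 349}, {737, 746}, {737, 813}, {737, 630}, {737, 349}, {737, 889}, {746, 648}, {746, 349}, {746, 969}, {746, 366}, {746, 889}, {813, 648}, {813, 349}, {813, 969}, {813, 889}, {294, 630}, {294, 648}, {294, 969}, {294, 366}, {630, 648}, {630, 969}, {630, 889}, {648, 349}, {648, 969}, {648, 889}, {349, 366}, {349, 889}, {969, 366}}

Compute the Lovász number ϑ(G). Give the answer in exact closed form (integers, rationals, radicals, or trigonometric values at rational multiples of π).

N(531) = {206, 467, 302, 607, 840, 224, 901, 603, 861, 123, 748, 900, 501, 958, 737, 294, 366, 889}, |N(531)| = 18.
N(861) = {302, 318, 607, 744, 840, 901, 663, 333, 531, 900, 540, 958, 132, 737, 294, 630, 349, 969}, |N(861)| = 18.
Vertex 889 has 18 neighbors: 618, 467, 302, 607, 696, 531, 156, 123, 900, 540, 501, 958, 737, 746, 813, 630, 648, 349.
Vertex 294 has 18 neighbors: 840, 224, 696, 663, 333, 531, 156, 861, 123, 748, 900, 540, 501, 572, 630, 648, 969, 366.
deg(v) = 18 for all v (|V|=37); Paley(37): SR with (k,λ,μ)=(18,8,9).
The 3 distinct eigenvalues: [18.0, 2.54138, -3.54138].
With N=37: ϑ(G) = 37·(-(-sqrt(37)/2 - 1/2))/(18−(-sqrt(37)/2 - 1/2)) = sqrt(37).
≈ 6.0827625 (to 7 d.p.).

sqrt(37)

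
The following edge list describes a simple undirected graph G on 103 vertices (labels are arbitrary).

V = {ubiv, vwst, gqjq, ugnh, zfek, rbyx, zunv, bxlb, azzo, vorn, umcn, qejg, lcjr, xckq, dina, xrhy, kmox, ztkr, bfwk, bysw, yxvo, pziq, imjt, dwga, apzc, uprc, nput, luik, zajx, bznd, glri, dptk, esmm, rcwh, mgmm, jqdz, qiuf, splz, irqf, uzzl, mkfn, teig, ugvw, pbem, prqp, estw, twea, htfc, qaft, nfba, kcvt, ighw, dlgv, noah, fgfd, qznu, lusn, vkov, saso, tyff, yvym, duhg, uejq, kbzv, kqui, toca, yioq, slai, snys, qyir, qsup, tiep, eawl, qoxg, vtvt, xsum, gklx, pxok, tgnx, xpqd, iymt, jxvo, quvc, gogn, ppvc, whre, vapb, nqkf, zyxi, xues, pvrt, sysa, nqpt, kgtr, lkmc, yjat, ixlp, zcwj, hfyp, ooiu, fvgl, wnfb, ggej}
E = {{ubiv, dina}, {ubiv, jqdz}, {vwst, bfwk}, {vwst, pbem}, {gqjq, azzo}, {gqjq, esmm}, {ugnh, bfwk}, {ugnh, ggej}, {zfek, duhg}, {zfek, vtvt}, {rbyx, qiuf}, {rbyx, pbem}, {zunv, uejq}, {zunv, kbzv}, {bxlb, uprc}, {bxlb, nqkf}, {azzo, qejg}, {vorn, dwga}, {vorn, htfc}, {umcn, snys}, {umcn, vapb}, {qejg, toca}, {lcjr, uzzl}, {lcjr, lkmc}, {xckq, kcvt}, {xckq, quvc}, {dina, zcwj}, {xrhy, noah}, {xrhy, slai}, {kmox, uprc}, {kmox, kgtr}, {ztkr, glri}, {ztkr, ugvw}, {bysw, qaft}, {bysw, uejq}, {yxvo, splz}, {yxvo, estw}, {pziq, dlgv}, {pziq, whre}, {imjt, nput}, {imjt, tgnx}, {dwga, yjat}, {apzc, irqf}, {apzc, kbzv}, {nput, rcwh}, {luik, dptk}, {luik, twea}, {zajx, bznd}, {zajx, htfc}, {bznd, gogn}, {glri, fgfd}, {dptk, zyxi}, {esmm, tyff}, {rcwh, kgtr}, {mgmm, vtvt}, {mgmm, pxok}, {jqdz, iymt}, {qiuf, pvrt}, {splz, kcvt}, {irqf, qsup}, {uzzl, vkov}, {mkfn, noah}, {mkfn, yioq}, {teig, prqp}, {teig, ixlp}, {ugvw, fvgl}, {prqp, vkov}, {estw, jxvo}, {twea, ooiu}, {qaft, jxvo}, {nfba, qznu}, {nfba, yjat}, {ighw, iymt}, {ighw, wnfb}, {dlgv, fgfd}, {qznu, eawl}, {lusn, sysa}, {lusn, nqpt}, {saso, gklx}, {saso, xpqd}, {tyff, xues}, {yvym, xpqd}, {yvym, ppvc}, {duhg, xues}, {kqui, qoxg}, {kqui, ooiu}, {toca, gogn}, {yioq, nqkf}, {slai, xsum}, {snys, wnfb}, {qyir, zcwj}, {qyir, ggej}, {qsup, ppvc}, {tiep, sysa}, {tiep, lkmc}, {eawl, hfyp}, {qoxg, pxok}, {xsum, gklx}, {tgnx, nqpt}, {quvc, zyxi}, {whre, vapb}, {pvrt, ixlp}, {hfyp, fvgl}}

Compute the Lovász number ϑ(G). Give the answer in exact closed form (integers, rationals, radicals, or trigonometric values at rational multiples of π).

Vertex xpqd has 2 neighbors: saso, yvym.
Vertex splz has 2 neighbors: yxvo, kcvt.
deg(pxok) = 2; N(pxok) = {mgmm, qoxg}.
Vertex bznd has 2 neighbors: zajx, gogn.
G on 103 vertices is 2-regular; connected 2-regular on 103 ⇒ C_{103}.
Distinct eigenvalues (to 5 d.p.): [2.0, 1.99628, 1.98513, 1.9666, 1.94076, 1.90769, 1.86752, 1.82041, 1.76653, 1.70608, 1.63928, 1.56638, 1.48765, 1.40339, 1.31391, 1.21954, 1.12063, 1.01756, 0.9107, 0.80045, 0.68722, 0.57144, 0.45353, 0.33394, 0.2131, 0.09147, -0.0305, -0.15236, -0.27365, -0.39392, -0.51273, -0.62963, -0.74418, -0.85597, -0.96458, -1.06959, -1.17063, -1.26731, -1.35928, -1.44619, -1.52772, -1.60357, -1.67345, -1.73711, -1.79431, -1.84483, -1.88849, -1.92512, -1.95459, -1.97679, -1.99163, -1.99907].
With N=103: ϑ(G) = 103·(-(-1)*2*cos(pi/103))/(2−(-2*cos(pi/103))) = 103*cos(pi/103)/(cos(pi/103) + 1).
ϑ(G) ≈ 51.48802047.
α=51, χ(Ḡ)=52; ϑ=103*cos(pi/103)/(cos(pi/103) + 1) lies between (both strict).

103*cos(pi/103)/(cos(pi/103) + 1)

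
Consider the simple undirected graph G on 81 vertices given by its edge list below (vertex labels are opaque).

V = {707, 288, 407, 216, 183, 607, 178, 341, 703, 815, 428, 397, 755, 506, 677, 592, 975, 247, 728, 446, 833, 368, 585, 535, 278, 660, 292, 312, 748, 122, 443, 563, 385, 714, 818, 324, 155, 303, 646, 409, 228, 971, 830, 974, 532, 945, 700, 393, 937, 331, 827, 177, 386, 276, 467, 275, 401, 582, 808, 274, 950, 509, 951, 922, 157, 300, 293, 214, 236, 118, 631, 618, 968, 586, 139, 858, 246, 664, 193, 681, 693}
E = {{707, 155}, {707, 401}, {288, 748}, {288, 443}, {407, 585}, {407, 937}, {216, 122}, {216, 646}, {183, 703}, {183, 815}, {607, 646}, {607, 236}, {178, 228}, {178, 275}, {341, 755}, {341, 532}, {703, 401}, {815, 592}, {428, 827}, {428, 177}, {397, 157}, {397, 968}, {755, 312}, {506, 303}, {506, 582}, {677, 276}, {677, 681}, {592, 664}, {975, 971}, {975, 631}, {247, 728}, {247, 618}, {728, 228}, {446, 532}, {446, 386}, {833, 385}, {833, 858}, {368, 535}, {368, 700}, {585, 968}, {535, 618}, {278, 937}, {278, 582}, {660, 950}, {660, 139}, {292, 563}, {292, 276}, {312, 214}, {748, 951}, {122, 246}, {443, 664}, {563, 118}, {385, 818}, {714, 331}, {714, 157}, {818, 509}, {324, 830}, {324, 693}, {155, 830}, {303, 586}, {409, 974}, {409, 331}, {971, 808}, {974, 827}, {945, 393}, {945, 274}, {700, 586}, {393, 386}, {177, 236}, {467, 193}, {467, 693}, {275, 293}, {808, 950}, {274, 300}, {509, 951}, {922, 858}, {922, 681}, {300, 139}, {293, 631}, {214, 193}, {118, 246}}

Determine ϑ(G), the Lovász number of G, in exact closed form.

deg(247) = 2; N(247) = {728, 618}.
Vertex 324 has 2 neighbors: 830, 693.
Vertex 368 has 2 neighbors: 535, 700.
deg(214) = 2; N(214) = {312, 193}.
2-regular, N=81; connected 2-regular on 81 ⇒ C_{81}.
The 41 distinct eigenvalues: [2.0, 1.993986, 1.97598, 1.94609, 1.904496, 1.851448, 1.787265, 1.712334, 1.627104, 1.532089, 1.427859, 1.315043, 1.194317, 1.066409, 0.932087, 0.79216, 0.647468, 0.498882, 0.347296, 0.193622, 0.038783, -0.11629, -0.270663, -0.423408, -0.573606, -0.720355, -0.862772, -1.0, -1.131214, -1.255624, -1.372483, -1.481088, -1.580785, -1.670976, -1.751116, -1.820726, -1.879385, -1.926742, -1.962511, -1.986477, -1.998496].
−81·(-2*cos(pi/81)) / ((2)−(-2*cos(pi/81))) = 81*cos(pi/81)/(cos(pi/81) + 1) = ϑ(G).
= 40.4848… (decimal).
α=40, χ(Ḡ)=41; ϑ=81*cos(pi/81)/(cos(pi/81) + 1) lies between (both strict).

81*cos(pi/81)/(cos(pi/81) + 1)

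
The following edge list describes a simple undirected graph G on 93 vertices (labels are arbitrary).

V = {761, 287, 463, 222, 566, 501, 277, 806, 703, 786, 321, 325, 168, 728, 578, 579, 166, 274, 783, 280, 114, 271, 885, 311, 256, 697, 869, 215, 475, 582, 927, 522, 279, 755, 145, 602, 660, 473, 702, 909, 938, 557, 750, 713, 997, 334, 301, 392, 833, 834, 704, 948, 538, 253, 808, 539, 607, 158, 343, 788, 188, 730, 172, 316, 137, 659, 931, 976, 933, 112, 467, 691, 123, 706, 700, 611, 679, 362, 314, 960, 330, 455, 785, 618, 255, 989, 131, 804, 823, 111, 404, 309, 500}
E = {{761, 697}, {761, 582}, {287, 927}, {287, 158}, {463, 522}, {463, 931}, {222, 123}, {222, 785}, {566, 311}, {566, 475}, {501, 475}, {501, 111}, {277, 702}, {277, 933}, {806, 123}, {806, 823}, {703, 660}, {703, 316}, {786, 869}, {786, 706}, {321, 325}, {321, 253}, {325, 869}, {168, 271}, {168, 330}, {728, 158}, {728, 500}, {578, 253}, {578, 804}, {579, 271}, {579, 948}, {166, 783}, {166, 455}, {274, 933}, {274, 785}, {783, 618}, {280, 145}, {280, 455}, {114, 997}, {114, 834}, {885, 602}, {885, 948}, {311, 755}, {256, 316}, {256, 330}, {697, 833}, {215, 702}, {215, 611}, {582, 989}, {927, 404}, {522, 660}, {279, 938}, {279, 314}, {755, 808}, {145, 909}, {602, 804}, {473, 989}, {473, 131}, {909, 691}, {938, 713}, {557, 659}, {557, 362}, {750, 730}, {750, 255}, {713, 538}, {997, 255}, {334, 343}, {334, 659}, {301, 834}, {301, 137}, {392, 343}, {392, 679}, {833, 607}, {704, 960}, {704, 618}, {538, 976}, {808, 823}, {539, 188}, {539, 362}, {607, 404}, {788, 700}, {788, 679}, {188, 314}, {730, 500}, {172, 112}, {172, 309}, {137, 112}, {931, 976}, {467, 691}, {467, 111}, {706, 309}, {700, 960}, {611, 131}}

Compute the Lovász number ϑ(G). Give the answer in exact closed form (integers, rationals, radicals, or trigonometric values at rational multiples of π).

N(660) = {703, 522}, |N(660)| = 2.
deg(706) = 2; N(706) = {786, 309}.
N(287) = {927, 158}, |N(287)| = 2.
Vertex 301 has 2 neighbors: 834, 137.
2-regular, N=93; connected 2-regular on 93 ⇒ C_{93}.
Distinct eigenvalues (to 6 d.p.): [2.0, 1.995437, 1.98177, 1.95906, 1.927411, 1.886968, 1.837916, 1.780477, 1.714914, 1.641527, 1.56065, 1.472651, 1.377934, 1.276929, 1.170098, 1.057928, 0.940931, 0.819641, 0.694611, 0.566411, 0.435627, 0.302856, 0.168702, 0.033779, -0.101298, -0.235913, -0.369452, -0.501305, -0.630871, -0.757558, -0.880788, -1.0, -1.114649, -1.224212, -1.328189, -1.426106, -1.517516, -1.602002, -1.679179, -1.748693, -1.810229, -1.863505, -1.908279, -1.944345, -1.97154, -1.989739, -1.998859].
−93·(-2*cos(pi/93)) / ((2)−(-2*cos(pi/93))) = 93*cos(pi/93)/(cos(pi/93) + 1) = ϑ(G).
ϑ(G) ≈ 46.4867.
Lovász sandwich 46 ≤ 93*cos(pi/93)/(cos(pi/93) + 1) ≤ 47: both strict.

93*cos(pi/93)/(cos(pi/93) + 1)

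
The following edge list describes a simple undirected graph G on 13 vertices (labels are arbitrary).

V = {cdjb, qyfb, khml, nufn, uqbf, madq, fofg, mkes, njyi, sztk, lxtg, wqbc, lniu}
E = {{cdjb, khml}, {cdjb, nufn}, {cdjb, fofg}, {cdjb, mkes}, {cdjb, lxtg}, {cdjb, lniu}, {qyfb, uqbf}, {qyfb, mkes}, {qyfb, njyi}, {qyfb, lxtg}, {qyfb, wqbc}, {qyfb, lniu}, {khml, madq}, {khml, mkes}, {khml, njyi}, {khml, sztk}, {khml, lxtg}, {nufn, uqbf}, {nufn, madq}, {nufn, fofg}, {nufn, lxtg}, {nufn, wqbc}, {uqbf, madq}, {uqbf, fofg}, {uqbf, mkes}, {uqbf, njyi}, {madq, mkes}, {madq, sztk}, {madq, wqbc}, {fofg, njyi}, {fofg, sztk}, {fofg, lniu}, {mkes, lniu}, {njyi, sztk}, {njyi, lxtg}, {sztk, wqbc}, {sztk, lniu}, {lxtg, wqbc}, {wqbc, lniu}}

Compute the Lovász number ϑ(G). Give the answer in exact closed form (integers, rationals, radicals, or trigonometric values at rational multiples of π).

sqrt(13)

N(uqbf) = {qyfb, nufn, madq, fofg, mkes, njyi}, |N(uqbf)| = 6.
deg(cdjb) = 6; N(cdjb) = {khml, nufn, fofg, mkes, lxtg, lniu}.
Vertex njyi has 6 neighbors: qyfb, khml, uqbf, fofg, sztk, lxtg.
Vertex qyfb has 6 neighbors: uqbf, mkes, njyi, lxtg, wqbc, lniu.
13-vertex 6-regular graph: SR(13,6,2,3) — a Paley graph.
The 3 distinct eigenvalues: [6.0, 1.3028, -2.3028].
−13·(-sqrt(13)/2 - 1/2) / ((6)−(-sqrt(13)/2 - 1/2)) = sqrt(13) = ϑ(G).
= 3.605551275… (decimal).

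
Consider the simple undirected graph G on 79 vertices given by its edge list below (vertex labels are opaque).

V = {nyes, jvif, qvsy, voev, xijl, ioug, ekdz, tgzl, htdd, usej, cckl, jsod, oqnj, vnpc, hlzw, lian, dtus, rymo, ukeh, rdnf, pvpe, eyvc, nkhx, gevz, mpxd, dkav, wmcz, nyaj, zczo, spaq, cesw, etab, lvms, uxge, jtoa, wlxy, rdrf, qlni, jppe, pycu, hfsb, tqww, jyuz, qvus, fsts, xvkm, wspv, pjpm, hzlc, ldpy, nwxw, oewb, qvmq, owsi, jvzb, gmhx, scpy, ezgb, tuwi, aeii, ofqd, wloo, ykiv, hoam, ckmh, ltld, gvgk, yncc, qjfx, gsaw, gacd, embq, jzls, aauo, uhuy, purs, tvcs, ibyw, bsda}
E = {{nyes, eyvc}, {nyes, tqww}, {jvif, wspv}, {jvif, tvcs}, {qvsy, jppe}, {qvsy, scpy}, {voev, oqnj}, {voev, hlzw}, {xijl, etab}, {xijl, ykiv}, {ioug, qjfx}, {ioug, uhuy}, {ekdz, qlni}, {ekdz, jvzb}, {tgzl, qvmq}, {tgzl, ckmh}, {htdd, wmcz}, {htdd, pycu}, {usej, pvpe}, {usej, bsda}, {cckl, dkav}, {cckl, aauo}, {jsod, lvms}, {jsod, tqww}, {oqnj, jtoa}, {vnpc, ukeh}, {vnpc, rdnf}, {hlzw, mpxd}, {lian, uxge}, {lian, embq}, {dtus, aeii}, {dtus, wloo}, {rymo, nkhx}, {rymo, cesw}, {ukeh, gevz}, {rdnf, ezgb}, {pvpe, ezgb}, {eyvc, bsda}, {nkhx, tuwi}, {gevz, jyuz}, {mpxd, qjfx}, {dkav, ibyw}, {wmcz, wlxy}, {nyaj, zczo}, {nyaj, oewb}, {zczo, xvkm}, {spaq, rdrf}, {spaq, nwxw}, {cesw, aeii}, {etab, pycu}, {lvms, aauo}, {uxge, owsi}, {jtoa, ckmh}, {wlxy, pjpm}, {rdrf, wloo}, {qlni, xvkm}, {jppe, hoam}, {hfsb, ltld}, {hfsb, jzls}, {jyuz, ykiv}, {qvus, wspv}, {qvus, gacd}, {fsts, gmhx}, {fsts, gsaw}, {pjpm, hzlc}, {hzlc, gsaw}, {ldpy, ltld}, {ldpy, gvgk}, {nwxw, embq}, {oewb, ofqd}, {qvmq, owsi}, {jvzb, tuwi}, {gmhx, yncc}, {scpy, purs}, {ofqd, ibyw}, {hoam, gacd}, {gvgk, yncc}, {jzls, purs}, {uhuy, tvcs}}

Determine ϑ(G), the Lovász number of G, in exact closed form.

N(oewb) = {nyaj, ofqd}, |N(oewb)| = 2.
deg(gevz) = 2; N(gevz) = {ukeh, jyuz}.
Vertex qvmq has 2 neighbors: tgzl, owsi.
Vertex pjpm has 2 neighbors: wlxy, hzlc.
G on 79 vertices is 2-regular; this is C_{79}, the 79-cycle.
spec(A) ≈ [2.0, 1.99368, 1.97475, 1.94334, 1.89964, 1.84393, 1.77657, 1.69797, 1.60863, 1.50913, 1.40008, 1.28219, 1.15618, 1.02287, 0.88309, 0.73773, 0.5877, 0.43396, 0.27747, 0.11923, -0.03976, -0.19851, -0.356, -0.51123, -0.66324, -0.81105, -0.95374, -1.09039, -1.22015, -1.3422, -1.45576, -1.56011, -1.65461, -1.73864, -1.81168, -1.87327, -1.92301, -1.96059, -1.98578, -1.99842] (distinct, 5 d.p.).
ϑ = −N·λ_min/(λ_max−λ_min) = −79·(-2*cos(pi/79))/(2−(-2*cos(pi/79))) = 79*cos(pi/79)/(cos(pi/79) + 1).
≈ 39.484379 (to 6 d.p.).
α=39, χ(Ḡ)=40; ϑ=79*cos(pi/79)/(cos(pi/79) + 1) lies between (both strict).

79*cos(pi/79)/(cos(pi/79) + 1)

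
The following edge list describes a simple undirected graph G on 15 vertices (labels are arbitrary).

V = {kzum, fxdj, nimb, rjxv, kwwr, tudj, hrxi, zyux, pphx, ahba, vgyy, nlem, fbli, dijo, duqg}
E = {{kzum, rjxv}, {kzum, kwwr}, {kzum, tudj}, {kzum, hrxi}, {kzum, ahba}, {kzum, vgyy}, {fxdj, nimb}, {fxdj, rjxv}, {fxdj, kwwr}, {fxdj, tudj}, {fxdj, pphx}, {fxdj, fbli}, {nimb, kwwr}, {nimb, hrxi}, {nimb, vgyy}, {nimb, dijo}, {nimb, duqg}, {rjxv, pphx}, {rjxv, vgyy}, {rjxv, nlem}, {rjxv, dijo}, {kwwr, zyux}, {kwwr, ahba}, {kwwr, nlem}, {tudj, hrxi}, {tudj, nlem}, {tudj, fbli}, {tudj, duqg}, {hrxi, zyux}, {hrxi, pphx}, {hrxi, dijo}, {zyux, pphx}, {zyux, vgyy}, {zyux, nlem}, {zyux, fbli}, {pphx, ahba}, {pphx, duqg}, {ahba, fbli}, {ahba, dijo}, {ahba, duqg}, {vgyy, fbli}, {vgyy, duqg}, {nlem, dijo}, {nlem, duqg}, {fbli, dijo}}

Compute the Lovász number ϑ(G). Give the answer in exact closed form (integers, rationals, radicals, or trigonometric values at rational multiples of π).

N(dijo) = {nimb, rjxv, hrxi, ahba, nlem, fbli}, |N(dijo)| = 6.
deg(kwwr) = 6; N(kwwr) = {kzum, fxdj, nimb, zyux, ahba, nlem}.
deg(fxdj) = 6; N(fxdj) = {nimb, rjxv, kwwr, tudj, pphx, fbli}.
deg(nimb) = 6; N(nimb) = {fxdj, kwwr, hrxi, vgyy, dijo, duqg}.
deg(v) = 6 for all v (|V|=15); Kneser K(6,2) on C(6,2)=15 vertices.
spec(A) ≈ [6.0, 1.0, -3.0] (distinct, 5 d.p.).
ϑ = −N·λ_min/(λ_max−λ_min) = −15·(-3)/(6−(-3)) = 5.
ϑ(G) ≈ 5.000000000.

5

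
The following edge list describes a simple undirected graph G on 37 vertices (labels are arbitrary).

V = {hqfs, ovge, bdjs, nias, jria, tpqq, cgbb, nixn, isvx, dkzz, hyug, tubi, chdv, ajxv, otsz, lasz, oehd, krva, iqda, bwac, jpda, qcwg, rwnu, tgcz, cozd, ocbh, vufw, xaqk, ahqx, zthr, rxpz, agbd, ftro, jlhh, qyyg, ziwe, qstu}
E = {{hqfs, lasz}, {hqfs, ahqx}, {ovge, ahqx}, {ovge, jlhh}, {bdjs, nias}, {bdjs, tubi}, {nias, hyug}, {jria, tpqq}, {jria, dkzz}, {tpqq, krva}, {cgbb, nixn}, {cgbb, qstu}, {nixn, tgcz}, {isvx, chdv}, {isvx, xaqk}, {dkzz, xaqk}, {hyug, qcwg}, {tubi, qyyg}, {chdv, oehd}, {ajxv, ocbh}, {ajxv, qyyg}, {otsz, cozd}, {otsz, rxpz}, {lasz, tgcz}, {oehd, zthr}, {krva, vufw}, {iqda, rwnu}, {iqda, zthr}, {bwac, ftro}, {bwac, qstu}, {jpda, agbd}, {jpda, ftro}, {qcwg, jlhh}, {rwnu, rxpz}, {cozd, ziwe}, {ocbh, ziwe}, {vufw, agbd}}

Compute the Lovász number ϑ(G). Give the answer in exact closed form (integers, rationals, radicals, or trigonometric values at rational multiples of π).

37*cos(pi/37)/(cos(pi/37) + 1)

N(lasz) = {hqfs, tgcz}, |N(lasz)| = 2.
deg(ocbh) = 2; N(ocbh) = {ajxv, ziwe}.
N(ahqx) = {hqfs, ovge}, |N(ahqx)| = 2.
N(rxpz) = {otsz, rwnu}, |N(rxpz)| = 2.
37-vertex 2-regular graph: the odd cycle C_{37}.
spec(A) ≈ [2.0, 1.971, 1.886, 1.746, 1.556, 1.321, 1.049, 0.746, 0.421, 0.085, -0.254, -0.586, -0.9, -1.189, -1.444, -1.657, -1.822, -1.935, -1.993] (distinct, 3 d.p.).
With N=37: ϑ(G) = 37·(-(-1)*2*cos(pi/37))/(2−(-2*cos(pi/37))) = 37*cos(pi/37)/(cos(pi/37) + 1).
ϑ(G) ≈ 18.466617.
Lovász sandwich 18 ≤ 37*cos(pi/37)/(cos(pi/37) + 1) ≤ 19: both strict.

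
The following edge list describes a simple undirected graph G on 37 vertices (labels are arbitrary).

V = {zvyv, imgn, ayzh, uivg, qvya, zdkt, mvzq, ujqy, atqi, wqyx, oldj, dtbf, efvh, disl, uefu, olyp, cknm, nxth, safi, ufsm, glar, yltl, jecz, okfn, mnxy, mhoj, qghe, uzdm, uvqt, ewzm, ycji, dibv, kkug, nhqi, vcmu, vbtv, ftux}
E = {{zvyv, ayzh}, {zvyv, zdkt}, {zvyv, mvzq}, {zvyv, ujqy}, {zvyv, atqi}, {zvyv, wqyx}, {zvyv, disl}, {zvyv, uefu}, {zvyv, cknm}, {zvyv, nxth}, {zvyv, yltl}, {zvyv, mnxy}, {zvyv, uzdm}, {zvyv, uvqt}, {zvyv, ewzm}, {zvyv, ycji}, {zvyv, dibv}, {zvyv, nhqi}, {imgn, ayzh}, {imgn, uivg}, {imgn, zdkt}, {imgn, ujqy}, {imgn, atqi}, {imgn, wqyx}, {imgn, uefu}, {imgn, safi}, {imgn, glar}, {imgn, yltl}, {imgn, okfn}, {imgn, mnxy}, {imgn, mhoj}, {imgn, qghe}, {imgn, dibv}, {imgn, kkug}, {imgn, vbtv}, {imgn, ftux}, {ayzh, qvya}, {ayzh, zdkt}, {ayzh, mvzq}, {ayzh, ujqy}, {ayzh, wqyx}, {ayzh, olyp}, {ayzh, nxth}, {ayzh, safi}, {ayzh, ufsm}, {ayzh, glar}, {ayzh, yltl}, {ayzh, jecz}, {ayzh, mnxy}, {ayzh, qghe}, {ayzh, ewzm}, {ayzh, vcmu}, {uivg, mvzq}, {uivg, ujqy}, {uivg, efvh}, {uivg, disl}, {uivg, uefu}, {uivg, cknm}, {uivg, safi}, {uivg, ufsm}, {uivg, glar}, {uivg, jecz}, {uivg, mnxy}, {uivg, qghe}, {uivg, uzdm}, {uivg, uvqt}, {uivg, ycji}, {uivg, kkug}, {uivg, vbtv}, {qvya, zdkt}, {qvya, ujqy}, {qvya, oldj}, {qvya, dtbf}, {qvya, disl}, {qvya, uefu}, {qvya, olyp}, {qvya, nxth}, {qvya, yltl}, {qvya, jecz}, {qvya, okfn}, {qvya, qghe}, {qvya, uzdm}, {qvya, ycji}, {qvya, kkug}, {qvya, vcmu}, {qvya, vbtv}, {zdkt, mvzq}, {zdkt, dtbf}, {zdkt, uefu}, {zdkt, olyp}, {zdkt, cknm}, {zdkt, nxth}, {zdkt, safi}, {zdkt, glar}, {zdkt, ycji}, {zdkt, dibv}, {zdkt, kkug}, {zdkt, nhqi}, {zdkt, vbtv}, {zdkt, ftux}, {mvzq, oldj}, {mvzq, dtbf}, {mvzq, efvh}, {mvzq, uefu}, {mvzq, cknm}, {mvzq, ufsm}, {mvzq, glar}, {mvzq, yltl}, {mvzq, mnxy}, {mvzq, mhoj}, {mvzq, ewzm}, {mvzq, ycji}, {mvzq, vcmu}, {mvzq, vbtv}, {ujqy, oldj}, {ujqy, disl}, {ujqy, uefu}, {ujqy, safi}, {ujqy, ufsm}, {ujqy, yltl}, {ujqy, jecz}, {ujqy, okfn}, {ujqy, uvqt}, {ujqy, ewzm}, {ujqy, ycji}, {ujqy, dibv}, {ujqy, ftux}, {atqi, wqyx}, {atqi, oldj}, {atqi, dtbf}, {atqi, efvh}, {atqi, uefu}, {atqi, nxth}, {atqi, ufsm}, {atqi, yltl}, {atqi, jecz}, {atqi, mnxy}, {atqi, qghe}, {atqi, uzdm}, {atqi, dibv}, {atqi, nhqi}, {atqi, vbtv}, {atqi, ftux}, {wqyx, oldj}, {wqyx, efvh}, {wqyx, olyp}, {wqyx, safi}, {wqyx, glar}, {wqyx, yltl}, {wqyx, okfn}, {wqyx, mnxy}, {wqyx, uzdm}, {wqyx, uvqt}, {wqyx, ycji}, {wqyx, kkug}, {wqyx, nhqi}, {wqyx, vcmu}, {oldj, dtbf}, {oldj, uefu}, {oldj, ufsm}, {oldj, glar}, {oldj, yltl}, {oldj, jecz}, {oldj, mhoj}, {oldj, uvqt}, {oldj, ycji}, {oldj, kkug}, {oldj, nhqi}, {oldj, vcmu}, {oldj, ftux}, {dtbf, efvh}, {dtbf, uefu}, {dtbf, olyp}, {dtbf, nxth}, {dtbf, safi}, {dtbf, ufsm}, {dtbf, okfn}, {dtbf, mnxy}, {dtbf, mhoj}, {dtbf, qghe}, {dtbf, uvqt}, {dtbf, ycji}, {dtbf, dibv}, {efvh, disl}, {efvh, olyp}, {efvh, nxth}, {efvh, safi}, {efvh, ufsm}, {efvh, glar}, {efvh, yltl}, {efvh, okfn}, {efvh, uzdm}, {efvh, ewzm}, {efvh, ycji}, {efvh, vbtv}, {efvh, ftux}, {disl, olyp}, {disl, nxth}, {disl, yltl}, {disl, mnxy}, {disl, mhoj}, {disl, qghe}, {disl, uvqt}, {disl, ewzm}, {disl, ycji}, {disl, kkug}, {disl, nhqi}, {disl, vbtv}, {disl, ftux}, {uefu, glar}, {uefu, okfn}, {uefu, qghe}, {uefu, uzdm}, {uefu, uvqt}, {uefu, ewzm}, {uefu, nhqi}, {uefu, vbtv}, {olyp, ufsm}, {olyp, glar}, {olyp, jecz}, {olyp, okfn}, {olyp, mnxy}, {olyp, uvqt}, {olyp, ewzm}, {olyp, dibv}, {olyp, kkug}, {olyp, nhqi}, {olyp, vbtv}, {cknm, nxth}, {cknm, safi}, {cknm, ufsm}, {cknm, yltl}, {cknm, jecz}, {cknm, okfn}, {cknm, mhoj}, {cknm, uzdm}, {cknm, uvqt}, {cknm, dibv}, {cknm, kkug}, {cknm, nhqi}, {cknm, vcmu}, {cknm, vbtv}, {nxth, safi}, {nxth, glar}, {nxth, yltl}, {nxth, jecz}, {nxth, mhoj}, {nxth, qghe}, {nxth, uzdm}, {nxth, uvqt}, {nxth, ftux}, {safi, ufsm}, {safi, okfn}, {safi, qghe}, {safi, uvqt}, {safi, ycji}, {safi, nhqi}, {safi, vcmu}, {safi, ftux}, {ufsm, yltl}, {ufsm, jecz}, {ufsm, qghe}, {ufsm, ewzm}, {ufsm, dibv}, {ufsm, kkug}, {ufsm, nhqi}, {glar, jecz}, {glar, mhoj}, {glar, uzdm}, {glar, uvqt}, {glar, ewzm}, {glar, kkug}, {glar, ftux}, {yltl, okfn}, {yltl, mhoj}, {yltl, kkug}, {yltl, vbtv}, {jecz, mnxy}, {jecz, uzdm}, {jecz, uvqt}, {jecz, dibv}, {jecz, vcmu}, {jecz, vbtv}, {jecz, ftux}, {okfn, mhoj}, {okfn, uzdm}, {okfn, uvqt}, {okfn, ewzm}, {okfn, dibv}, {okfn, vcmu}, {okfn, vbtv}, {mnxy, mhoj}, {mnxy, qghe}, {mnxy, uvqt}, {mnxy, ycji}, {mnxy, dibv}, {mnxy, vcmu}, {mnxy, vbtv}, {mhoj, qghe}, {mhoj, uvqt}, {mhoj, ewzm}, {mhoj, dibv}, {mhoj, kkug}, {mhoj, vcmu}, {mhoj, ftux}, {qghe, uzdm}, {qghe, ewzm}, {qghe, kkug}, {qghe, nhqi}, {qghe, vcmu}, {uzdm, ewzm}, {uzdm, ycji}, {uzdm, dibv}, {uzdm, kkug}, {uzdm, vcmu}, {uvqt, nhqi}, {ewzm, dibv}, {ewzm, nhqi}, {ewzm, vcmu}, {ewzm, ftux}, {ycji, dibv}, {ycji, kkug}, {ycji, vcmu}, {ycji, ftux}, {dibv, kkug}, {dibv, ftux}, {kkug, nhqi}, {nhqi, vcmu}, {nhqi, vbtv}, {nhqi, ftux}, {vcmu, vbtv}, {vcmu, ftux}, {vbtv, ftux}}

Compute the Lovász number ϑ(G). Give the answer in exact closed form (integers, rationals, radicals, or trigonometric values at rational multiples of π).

sqrt(37)

deg(oldj) = 18; N(oldj) = {qvya, mvzq, ujqy, atqi, wqyx, dtbf, uefu, ufsm, glar, yltl, jecz, mhoj, uvqt, ycji, kkug, nhqi, vcmu, ftux}.
N(mnxy) = {zvyv, imgn, ayzh, uivg, mvzq, atqi, wqyx, dtbf, disl, olyp, jecz, mhoj, qghe, uvqt, ycji, dibv, vcmu, vbtv}, |N(mnxy)| = 18.
N(uivg) = {imgn, mvzq, ujqy, efvh, disl, uefu, cknm, safi, ufsm, glar, jecz, mnxy, qghe, uzdm, uvqt, ycji, kkug, vbtv}, |N(uivg)| = 18.
N(ayzh) = {zvyv, imgn, qvya, zdkt, mvzq, ujqy, wqyx, olyp, nxth, safi, ufsm, glar, yltl, jecz, mnxy, qghe, ewzm, vcmu}, |N(ayzh)| = 18.
37-vertex 18-regular graph: strongly regular (37,18,8,9).
A has 3 distinct eigenvalues ≈ [18.0, 2.54138, -3.54138].
Lovász: ϑ = −37(-sqrt(37)/2 - 1/2)/(18+-(-sqrt(37)/2 - 1/2)) = sqrt(37).
Numerically 6.0828.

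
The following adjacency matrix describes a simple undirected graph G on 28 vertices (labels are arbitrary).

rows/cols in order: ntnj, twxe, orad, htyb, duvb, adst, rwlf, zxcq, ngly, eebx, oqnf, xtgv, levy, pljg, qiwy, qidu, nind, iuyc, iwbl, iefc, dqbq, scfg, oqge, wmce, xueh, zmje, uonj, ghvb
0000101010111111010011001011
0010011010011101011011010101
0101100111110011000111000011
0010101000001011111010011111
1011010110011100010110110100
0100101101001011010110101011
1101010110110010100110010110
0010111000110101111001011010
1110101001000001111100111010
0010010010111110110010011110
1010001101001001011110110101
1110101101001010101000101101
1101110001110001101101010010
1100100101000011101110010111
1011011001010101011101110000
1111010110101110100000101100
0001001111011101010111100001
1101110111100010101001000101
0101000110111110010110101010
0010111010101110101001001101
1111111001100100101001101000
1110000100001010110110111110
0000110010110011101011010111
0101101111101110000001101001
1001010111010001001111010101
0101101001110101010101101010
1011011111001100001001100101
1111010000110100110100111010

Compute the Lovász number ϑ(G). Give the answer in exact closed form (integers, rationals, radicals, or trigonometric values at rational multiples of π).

7

deg(oqge) = 15; N(oqge) = {duvb, adst, ngly, oqnf, xtgv, qiwy, qidu, nind, iwbl, dqbq, scfg, wmce, zmje, uonj, ghvb}.
N(oqnf) = {ntnj, orad, rwlf, zxcq, eebx, levy, qidu, iuyc, iwbl, iefc, dqbq, oqge, wmce, zmje, ghvb}, |N(oqnf)| = 15.
deg(wmce) = 15; N(wmce) = {twxe, htyb, duvb, rwlf, zxcq, ngly, eebx, oqnf, levy, pljg, qiwy, scfg, oqge, xueh, ghvb}.
Vertex htyb has 15 neighbors: orad, duvb, rwlf, levy, qiwy, qidu, nind, iuyc, iwbl, dqbq, wmce, xueh, zmje, uonj, ghvb.
deg(v) = 15 for all v (|V|=28); Kneser K(8,2) on C(8,2)=28 vertices.
The 3 distinct eigenvalues: [15.0, 1.0, -5.0].
ϑ = −N·λ_min/(λ_max−λ_min) = −28·(-5)/(15−(-5)) = 7.
Numerically 7.000000.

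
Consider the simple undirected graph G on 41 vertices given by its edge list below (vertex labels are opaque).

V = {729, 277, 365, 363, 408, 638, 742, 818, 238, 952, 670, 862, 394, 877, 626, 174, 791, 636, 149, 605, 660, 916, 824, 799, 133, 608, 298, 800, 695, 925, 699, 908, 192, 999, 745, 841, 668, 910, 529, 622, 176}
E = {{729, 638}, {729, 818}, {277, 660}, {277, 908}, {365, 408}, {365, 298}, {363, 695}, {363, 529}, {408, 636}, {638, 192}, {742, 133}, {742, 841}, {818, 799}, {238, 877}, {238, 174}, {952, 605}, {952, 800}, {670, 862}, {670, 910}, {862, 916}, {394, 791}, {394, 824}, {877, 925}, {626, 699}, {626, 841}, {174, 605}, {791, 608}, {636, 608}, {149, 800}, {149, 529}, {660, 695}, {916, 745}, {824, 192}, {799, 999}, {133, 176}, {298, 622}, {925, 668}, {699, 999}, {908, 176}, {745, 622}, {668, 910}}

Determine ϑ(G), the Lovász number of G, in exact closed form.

41*cos(pi/41)/(cos(pi/41) + 1)

deg(791) = 2; N(791) = {394, 608}.
N(745) = {916, 622}, |N(745)| = 2.
Vertex 363 has 2 neighbors: 695, 529.
N(877) = {238, 925}, |N(877)| = 2.
41-vertex 2-regular graph: a single 41-cycle (edge-transitive).
A has 21 distinct eigenvalues ≈ [2.0, 1.976561, 1.906793, 1.792331, 1.635859, 1.441043, 1.212451, 0.95544, 0.676034, 0.380782, 0.076605, -0.229367, -0.529963, -0.818137, -1.087135, -1.330651, -1.542978, -1.719139, -1.855005, -1.947391, -1.994132].
With N=41: ϑ(G) = 41·(-(-1)*2*cos(pi/41))/(2−(-2*cos(pi/41))) = 41*cos(pi/41)/(cos(pi/41) + 1).
= 20.469880… (decimal).
Check 20 ≤ 41*cos(pi/41)/(cos(pi/41) + 1) ≤ 21: both strict.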